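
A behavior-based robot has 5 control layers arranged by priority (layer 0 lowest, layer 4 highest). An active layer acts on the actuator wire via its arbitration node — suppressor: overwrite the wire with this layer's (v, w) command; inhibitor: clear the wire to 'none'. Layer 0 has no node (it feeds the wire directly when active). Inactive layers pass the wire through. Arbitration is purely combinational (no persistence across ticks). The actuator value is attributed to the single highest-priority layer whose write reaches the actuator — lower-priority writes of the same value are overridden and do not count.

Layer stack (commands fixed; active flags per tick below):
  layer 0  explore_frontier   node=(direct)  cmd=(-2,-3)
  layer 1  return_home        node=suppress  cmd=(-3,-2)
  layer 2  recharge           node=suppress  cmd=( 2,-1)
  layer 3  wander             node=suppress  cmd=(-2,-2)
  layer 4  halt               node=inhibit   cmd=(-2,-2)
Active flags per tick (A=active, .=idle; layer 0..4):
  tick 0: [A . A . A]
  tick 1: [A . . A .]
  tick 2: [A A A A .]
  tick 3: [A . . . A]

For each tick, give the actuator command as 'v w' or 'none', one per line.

none
-2 -2
-2 -2
none

tick 0:
  L0 explore_frontier: active, feeds wire = (-2, -3)
  L1 return_home: idle → wire stays (-2, -3)
  L2 recharge: active, suppressor → wire = (2, -1)
  L3 wander: idle → wire stays (2, -1)
  L4 halt: active, inhibitor → wire = none
  actuator = none
tick 1:
  L0 explore_frontier: active, feeds wire = (-2, -3)
  L1 return_home: idle → wire stays (-2, -3)
  L2 recharge: idle → wire stays (-2, -3)
  L3 wander: active, suppressor → wire = (-2, -2)
  L4 halt: idle → wire stays (-2, -2)
  actuator = (-2, -2)
tick 2:
  L0 explore_frontier: active, feeds wire = (-2, -3)
  L1 return_home: active, suppressor → wire = (-3, -2)
  L2 recharge: active, suppressor → wire = (2, -1)
  L3 wander: active, suppressor → wire = (-2, -2)
  L4 halt: idle → wire stays (-2, -2)
  actuator = (-2, -2)
tick 3:
  L0 explore_frontier: active, feeds wire = (-2, -3)
  L1 return_home: idle → wire stays (-2, -3)
  L2 recharge: idle → wire stays (-2, -3)
  L3 wander: idle → wire stays (-2, -3)
  L4 halt: active, inhibitor → wire = none
  actuator = none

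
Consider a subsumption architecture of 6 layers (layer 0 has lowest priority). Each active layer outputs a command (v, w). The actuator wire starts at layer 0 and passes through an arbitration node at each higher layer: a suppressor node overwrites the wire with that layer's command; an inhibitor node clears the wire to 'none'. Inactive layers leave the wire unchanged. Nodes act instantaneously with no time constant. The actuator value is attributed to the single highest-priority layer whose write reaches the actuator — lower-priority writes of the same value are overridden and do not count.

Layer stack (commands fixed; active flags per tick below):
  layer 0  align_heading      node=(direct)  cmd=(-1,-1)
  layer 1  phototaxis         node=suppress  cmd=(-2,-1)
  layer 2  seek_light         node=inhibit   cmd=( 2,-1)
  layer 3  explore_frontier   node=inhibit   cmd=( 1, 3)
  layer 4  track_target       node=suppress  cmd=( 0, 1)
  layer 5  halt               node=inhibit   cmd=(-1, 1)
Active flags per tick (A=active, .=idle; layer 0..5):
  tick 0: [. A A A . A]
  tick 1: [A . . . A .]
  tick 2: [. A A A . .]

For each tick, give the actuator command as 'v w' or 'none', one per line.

none
0 1
none

tick 0:
  [0] align_heading off; wire := none
  [1] phototaxis on (suppress); wire := (-2, -1)
  [2] seek_light on (inhibit); wire := none
  [3] explore_frontier on (inhibit); wire := none
  [4] track_target off; pass none
  [5] halt on (inhibit); wire := none
  output none
tick 1:
  [0] align_heading on; wire := (-1, -1)
  [1] phototaxis off; pass (-1, -1)
  [2] seek_light off; pass (-1, -1)
  [3] explore_frontier off; pass (-1, -1)
  [4] track_target on (suppress); wire := (0, 1)
  [5] halt off; pass (0, 1)
  output (0, 1)
tick 2:
  [0] align_heading off; wire := none
  [1] phototaxis on (suppress); wire := (-2, -1)
  [2] seek_light on (inhibit); wire := none
  [3] explore_frontier on (inhibit); wire := none
  [4] track_target off; pass none
  [5] halt off; pass none
  output none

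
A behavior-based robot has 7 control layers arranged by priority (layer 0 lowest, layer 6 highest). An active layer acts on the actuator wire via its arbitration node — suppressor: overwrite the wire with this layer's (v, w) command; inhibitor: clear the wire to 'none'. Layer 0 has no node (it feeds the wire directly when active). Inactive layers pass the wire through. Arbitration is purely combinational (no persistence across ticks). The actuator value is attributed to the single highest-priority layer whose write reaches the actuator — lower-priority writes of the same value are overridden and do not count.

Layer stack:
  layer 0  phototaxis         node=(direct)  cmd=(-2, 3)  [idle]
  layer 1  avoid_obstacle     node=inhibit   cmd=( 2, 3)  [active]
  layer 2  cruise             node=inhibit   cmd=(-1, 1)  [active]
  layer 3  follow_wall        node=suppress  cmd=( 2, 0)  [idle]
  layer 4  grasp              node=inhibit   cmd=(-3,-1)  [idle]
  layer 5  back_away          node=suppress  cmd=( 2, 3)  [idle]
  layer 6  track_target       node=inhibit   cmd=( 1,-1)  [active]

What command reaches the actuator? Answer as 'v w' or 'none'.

L0 phototaxis: idle → wire = none
L1 avoid_obstacle: active, inhibitor → wire = none
L2 cruise: active, inhibitor → wire = none
L3 follow_wall: idle → wire stays none
L4 grasp: idle → wire stays none
L5 back_away: idle → wire stays none
L6 track_target: active, inhibitor → wire = none
actuator = none

none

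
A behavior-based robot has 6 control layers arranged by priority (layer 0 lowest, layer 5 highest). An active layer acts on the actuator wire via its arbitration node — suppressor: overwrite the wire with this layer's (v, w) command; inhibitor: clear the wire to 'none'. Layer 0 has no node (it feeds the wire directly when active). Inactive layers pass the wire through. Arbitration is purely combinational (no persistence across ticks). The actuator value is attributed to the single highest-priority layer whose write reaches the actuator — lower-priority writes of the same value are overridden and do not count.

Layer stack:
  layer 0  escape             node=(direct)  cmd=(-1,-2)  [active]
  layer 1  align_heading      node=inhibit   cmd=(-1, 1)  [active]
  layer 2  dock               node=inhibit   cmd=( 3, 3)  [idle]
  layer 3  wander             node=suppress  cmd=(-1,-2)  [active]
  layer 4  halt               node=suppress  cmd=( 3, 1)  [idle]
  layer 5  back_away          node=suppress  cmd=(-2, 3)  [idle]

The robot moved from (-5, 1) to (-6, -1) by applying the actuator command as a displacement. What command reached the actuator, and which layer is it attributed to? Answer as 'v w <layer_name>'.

-1 -2 wander

displacement = (-6, -1) − (-5, 1) = (-1, -2)
L0 escape: active, feeds wire = (-1, -2)
L1 align_heading: active, inhibitor → wire = none
L2 dock: idle → wire stays none
L3 wander: active, suppressor → wire = (-1, -2)
L4 halt: idle → wire stays (-1, -2)
L5 back_away: idle → wire stays (-1, -2)
actuator = (-1, -2) — from layer 3 (wander)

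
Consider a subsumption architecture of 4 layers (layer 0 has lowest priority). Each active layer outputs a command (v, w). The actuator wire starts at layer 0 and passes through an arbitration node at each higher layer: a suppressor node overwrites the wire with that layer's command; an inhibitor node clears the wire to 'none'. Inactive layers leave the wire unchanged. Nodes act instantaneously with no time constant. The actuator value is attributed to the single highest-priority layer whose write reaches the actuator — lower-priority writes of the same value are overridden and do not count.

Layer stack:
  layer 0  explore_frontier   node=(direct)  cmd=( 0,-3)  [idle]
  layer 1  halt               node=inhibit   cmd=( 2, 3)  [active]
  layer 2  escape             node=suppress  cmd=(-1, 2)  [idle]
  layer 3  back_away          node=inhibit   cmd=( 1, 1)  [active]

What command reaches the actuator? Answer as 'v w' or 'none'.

[0] explore_frontier off; wire := none
[1] halt on (inhibit); wire := none
[2] escape off; pass none
[3] back_away on (inhibit); wire := none
output none

none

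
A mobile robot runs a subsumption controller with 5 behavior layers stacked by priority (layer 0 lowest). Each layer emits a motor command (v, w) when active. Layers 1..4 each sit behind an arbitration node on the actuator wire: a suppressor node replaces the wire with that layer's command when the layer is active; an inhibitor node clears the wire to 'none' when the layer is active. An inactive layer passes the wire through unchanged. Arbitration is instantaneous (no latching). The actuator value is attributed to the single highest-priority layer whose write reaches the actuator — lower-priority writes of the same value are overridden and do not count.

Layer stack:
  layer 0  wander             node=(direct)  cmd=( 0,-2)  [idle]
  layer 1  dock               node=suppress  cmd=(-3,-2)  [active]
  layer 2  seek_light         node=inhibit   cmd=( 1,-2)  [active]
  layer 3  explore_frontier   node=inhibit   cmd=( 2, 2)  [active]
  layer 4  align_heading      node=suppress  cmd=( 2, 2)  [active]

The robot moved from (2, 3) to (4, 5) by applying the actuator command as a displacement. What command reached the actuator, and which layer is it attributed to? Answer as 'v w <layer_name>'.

2 2 align_heading

displacement = (4, 5) − (2, 3) = (2, 2)
[0] wander off; wire := none
[1] dock on (suppress); wire := (-3, -2)
[2] seek_light on (inhibit); wire := none
[3] explore_frontier on (inhibit); wire := none
[4] align_heading on (suppress); wire := (2, 2)
output (2, 2) — from layer 4 (align_heading)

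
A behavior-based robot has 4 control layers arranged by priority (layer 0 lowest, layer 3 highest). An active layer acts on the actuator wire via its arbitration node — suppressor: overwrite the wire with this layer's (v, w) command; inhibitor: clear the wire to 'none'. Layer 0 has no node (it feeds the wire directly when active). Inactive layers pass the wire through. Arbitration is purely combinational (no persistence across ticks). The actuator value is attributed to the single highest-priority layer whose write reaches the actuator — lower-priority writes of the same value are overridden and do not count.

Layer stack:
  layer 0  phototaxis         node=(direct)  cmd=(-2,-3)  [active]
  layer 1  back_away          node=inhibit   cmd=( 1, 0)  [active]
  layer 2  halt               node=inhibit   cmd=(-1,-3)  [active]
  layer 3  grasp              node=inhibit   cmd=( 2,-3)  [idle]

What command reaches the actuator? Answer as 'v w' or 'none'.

none

layer 0 (phototaxis) active — direct: (-2, -3)
layer 1 (back_away) active — inhibits: none
layer 2 (halt) active — inhibits: none
layer 3 (grasp) idle — unchanged: none
→ actuator none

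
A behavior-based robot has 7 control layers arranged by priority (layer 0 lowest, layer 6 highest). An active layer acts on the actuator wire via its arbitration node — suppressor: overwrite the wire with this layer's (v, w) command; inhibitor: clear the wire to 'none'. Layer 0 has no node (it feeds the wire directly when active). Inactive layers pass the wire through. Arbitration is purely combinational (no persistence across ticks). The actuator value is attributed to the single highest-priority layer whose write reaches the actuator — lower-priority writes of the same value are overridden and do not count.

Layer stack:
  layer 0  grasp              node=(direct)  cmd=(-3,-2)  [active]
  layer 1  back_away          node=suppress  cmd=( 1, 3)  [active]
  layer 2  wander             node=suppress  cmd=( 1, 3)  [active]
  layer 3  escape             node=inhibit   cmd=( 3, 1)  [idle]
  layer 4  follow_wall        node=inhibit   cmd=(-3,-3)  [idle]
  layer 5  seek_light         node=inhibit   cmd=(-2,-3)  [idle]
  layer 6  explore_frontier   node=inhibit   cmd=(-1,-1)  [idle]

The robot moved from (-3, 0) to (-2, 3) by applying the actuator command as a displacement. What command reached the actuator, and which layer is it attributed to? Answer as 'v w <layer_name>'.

1 3 wander

displacement = (-2, 3) − (-3, 0) = (1, 3)
L0 grasp: active, feeds wire = (-3, -2)
L1 back_away: active, suppressor → wire = (1, 3)
L2 wander: active, suppressor → wire = (1, 3)
L3 escape: idle → wire stays (1, 3)
L4 follow_wall: idle → wire stays (1, 3)
L5 seek_light: idle → wire stays (1, 3)
L6 explore_frontier: idle → wire stays (1, 3)
actuator = (1, 3) — from layer 2 (wander)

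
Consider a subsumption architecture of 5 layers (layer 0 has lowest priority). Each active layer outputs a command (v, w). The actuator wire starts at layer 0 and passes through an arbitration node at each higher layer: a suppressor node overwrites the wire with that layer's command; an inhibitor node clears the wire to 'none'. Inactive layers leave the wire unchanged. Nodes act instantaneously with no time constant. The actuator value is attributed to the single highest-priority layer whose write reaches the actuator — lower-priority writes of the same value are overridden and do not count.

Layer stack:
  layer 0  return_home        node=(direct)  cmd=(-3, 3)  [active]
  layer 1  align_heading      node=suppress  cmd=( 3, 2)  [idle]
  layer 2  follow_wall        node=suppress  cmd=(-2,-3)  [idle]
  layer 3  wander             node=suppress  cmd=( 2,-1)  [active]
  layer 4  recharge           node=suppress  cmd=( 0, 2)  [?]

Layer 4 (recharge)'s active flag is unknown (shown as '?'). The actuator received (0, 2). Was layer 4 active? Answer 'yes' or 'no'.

yes

If layer 4 is active=yes:
  actuator would be (0, 2)
If layer 4 is active=no:
  actuator would be (2, -1)
Observed (0, 2), so layer 4 was active.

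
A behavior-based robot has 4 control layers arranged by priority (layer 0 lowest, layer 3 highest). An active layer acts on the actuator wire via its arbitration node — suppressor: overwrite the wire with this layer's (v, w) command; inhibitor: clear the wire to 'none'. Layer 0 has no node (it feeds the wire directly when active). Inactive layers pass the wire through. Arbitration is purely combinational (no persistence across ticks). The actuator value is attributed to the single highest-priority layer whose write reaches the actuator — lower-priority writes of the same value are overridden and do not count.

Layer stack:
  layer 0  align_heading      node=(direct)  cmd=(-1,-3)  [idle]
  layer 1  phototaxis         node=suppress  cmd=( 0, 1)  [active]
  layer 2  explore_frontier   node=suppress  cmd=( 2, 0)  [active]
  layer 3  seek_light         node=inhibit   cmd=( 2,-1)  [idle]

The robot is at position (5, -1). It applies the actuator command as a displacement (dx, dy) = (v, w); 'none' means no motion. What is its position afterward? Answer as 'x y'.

L0 align_heading: idle → wire = none
L1 phototaxis: active, suppressor → wire = (0, 1)
L2 explore_frontier: active, suppressor → wire = (2, 0)
L3 seek_light: idle → wire stays (2, 0)
actuator = (2, 0)
position: (5, -1) + (2, 0) = (7, -1)

7 -1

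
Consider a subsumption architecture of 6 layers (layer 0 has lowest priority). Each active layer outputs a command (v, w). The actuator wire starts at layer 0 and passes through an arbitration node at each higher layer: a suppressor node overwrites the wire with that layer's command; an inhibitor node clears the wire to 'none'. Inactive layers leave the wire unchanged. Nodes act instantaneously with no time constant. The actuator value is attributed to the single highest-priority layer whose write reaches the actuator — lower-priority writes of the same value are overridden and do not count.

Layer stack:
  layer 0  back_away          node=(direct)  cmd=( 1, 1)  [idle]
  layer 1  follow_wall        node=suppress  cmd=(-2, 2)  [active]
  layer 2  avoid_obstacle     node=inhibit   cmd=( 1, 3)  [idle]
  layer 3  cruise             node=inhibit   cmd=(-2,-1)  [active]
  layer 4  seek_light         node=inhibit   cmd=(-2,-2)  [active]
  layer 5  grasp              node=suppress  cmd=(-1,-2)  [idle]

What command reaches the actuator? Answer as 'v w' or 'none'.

none

layer 0 (back_away) idle — none
layer 1 (follow_wall) active — suppresses: (-2, 2)
layer 2 (avoid_obstacle) idle — unchanged: (-2, 2)
layer 3 (cruise) active — inhibits: none
layer 4 (seek_light) active — inhibits: none
layer 5 (grasp) idle — unchanged: none
→ actuator none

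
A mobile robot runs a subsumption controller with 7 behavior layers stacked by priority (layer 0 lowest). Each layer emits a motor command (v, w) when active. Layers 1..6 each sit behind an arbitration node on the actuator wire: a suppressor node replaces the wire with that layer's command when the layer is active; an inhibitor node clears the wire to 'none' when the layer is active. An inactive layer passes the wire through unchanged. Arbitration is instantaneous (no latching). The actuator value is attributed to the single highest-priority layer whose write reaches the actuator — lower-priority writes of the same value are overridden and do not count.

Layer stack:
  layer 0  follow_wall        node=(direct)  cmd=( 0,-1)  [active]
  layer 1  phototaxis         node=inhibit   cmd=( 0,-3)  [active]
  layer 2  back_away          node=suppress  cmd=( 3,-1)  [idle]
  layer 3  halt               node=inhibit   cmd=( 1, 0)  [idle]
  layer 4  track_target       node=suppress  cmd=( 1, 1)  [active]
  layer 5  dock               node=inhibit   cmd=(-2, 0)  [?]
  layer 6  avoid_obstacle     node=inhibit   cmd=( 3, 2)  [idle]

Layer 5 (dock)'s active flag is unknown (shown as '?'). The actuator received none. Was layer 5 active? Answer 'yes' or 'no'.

If layer 5 is active=yes:
  actuator would be none
If layer 5 is active=no:
  actuator would be (1, 1)
Observed none, so layer 5 was active.

yes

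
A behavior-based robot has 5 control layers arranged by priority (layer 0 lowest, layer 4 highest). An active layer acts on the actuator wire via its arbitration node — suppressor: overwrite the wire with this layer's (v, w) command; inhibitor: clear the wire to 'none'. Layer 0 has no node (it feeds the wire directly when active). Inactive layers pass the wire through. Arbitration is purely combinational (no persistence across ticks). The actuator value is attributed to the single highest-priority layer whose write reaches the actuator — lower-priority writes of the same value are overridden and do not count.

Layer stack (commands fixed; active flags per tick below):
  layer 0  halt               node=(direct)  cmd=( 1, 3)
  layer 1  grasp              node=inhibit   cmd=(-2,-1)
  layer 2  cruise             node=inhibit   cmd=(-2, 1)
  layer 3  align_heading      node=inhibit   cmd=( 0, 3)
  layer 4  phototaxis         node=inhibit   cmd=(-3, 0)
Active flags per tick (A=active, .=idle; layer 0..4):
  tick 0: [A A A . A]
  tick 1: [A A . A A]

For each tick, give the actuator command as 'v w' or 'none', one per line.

tick 0:
  L0 halt: active, feeds wire = (1, 3)
  L1 grasp: active, inhibitor → wire = none
  L2 cruise: active, inhibitor → wire = none
  L3 align_heading: idle → wire stays none
  L4 phototaxis: active, inhibitor → wire = none
  actuator = none
tick 1:
  L0 halt: active, feeds wire = (1, 3)
  L1 grasp: active, inhibitor → wire = none
  L2 cruise: idle → wire stays none
  L3 align_heading: active, inhibitor → wire = none
  L4 phototaxis: active, inhibitor → wire = none
  actuator = none

none
none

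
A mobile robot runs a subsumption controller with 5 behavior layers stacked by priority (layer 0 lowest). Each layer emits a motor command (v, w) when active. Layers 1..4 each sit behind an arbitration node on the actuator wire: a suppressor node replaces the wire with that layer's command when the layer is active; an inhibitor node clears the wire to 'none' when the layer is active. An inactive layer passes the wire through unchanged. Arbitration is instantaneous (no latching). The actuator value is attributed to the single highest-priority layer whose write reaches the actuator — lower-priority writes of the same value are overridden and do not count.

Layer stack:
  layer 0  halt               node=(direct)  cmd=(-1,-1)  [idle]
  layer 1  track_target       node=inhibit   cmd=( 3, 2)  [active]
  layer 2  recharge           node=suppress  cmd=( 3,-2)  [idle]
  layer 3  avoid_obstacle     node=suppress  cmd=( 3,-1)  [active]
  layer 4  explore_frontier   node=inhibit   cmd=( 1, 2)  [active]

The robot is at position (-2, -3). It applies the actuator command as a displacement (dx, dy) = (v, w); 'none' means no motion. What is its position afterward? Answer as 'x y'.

-2 -3

L0 halt: idle → wire = none
L1 track_target: active, inhibitor → wire = none
L2 recharge: idle → wire stays none
L3 avoid_obstacle: active, suppressor → wire = (3, -1)
L4 explore_frontier: active, inhibitor → wire = none
actuator = none
position: (-2, -3) + none = (-2, -3)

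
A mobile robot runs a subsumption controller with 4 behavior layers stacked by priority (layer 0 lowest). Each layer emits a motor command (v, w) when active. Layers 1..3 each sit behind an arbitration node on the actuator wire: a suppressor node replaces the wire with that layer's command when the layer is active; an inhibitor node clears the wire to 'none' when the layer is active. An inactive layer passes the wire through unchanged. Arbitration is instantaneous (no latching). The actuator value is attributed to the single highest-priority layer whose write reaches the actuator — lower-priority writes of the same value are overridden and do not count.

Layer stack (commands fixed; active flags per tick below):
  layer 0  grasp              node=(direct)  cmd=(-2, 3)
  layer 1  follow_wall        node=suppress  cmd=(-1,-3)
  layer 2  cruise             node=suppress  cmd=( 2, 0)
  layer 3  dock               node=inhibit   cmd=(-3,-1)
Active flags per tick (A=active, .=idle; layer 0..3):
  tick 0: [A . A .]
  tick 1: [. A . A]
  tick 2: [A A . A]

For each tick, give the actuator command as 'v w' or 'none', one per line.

2 0
none
none

tick 0:
  [0] grasp on; wire := (-2, 3)
  [1] follow_wall off; pass (-2, 3)
  [2] cruise on (suppress); wire := (2, 0)
  [3] dock off; pass (2, 0)
  output (2, 0)
tick 1:
  [0] grasp off; wire := none
  [1] follow_wall on (suppress); wire := (-1, -3)
  [2] cruise off; pass (-1, -3)
  [3] dock on (inhibit); wire := none
  output none
tick 2:
  [0] grasp on; wire := (-2, 3)
  [1] follow_wall on (suppress); wire := (-1, -3)
  [2] cruise off; pass (-1, -3)
  [3] dock on (inhibit); wire := none
  output none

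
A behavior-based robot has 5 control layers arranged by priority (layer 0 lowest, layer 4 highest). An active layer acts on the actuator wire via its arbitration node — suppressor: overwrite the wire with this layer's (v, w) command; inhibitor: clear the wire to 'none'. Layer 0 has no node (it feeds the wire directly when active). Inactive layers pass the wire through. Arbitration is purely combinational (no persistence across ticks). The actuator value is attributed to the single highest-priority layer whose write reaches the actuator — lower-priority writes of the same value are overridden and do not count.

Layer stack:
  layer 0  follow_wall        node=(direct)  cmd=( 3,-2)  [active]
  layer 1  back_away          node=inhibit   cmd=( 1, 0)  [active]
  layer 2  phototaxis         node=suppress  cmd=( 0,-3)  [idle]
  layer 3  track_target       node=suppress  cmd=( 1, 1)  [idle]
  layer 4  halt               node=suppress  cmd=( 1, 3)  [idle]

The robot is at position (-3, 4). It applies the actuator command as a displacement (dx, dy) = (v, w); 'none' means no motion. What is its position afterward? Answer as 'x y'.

L0 follow_wall: active, feeds wire = (3, -2)
L1 back_away: active, inhibitor → wire = none
L2 phototaxis: idle → wire stays none
L3 track_target: idle → wire stays none
L4 halt: idle → wire stays none
actuator = none
position: (-3, 4) + none = (-3, 4)

-3 4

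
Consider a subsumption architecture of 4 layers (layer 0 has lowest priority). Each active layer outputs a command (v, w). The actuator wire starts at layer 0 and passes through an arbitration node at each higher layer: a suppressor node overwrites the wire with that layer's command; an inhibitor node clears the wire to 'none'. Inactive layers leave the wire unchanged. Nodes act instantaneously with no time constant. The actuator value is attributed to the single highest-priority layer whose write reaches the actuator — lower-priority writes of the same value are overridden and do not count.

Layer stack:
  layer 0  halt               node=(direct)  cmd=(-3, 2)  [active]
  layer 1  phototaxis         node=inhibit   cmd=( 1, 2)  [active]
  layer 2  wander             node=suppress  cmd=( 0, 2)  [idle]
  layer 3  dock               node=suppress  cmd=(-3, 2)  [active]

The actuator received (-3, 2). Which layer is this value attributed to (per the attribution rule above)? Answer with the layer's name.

layer 0 (halt) active — direct: (-3, 2)
layer 1 (phototaxis) active — inhibits: none
layer 2 (wander) idle — unchanged: none
layer 3 (dock) active — suppresses: (-3, 2)
→ actuator (-3, 2)
last writer: layer 3 = dock

dock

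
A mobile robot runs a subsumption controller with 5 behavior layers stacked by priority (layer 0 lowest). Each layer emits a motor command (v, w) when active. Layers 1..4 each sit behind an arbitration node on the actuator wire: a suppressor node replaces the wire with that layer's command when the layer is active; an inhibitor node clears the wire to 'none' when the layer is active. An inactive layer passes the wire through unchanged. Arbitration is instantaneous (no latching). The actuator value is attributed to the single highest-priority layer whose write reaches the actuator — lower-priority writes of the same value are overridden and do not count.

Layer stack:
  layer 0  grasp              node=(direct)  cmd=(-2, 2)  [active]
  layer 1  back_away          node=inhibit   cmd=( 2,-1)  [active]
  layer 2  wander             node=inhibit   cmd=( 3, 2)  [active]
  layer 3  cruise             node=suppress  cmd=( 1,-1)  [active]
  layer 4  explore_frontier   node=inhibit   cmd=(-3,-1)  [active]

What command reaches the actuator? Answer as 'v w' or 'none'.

[0] grasp on; wire := (-2, 2)
[1] back_away on (inhibit); wire := none
[2] wander on (inhibit); wire := none
[3] cruise on (suppress); wire := (1, -1)
[4] explore_frontier on (inhibit); wire := none
output none

none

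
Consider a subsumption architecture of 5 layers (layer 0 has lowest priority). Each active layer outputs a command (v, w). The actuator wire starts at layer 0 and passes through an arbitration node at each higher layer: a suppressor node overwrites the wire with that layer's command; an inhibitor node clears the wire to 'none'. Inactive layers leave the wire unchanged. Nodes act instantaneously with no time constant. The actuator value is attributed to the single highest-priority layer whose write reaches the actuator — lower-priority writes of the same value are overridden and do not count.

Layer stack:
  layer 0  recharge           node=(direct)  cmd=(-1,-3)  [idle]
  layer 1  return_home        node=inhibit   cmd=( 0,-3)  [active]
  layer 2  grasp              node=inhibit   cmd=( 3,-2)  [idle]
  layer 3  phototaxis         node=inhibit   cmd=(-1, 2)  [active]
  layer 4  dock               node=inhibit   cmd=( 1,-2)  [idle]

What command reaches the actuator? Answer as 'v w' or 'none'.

none

L0 recharge: idle → wire = none
L1 return_home: active, inhibitor → wire = none
L2 grasp: idle → wire stays none
L3 phototaxis: active, inhibitor → wire = none
L4 dock: idle → wire stays none
actuator = none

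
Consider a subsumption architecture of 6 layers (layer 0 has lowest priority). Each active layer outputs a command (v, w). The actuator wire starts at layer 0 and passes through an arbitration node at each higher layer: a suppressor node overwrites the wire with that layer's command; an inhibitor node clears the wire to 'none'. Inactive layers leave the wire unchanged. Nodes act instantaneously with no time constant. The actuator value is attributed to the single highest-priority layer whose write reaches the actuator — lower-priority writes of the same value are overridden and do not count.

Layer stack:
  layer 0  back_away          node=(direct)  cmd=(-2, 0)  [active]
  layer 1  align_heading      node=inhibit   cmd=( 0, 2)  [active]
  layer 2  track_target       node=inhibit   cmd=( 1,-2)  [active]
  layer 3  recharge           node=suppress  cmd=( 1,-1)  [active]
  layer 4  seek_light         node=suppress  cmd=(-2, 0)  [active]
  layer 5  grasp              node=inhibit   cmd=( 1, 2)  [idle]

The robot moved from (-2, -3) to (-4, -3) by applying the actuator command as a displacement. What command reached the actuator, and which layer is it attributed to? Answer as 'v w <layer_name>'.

-2 0 seek_light

displacement = (-4, -3) − (-2, -3) = (-2, 0)
[0] back_away on; wire := (-2, 0)
[1] align_heading on (inhibit); wire := none
[2] track_target on (inhibit); wire := none
[3] recharge on (suppress); wire := (1, -1)
[4] seek_light on (suppress); wire := (-2, 0)
[5] grasp off; pass (-2, 0)
output (-2, 0) — from layer 4 (seek_light)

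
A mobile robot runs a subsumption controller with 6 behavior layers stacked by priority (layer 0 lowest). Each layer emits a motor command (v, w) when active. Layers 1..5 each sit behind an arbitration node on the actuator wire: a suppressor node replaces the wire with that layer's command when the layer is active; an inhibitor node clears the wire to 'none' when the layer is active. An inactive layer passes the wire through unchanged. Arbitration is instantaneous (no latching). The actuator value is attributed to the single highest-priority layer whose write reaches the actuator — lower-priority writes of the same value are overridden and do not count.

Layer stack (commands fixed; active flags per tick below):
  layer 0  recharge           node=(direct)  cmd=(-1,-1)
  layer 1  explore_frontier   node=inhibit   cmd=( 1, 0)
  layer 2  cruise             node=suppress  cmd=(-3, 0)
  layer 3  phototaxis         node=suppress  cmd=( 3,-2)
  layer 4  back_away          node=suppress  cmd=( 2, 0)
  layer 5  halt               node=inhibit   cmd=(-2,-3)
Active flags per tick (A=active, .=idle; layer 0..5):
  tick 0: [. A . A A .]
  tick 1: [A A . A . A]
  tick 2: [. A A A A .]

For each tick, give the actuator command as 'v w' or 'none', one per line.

tick 0:
  layer 0 (recharge) idle — none
  layer 1 (explore_frontier) active — inhibits: none
  layer 2 (cruise) idle — unchanged: none
  layer 3 (phototaxis) active — suppresses: (3, -2)
  layer 4 (back_away) active — suppresses: (2, 0)
  layer 5 (halt) idle — unchanged: (2, 0)
  → actuator (2, 0)
tick 1:
  layer 0 (recharge) active — direct: (-1, -1)
  layer 1 (explore_frontier) active — inhibits: none
  layer 2 (cruise) idle — unchanged: none
  layer 3 (phototaxis) active — suppresses: (3, -2)
  layer 4 (back_away) idle — unchanged: (3, -2)
  layer 5 (halt) active — inhibits: none
  → actuator none
tick 2:
  layer 0 (recharge) idle — none
  layer 1 (explore_frontier) active — inhibits: none
  layer 2 (cruise) active — suppresses: (-3, 0)
  layer 3 (phototaxis) active — suppresses: (3, -2)
  layer 4 (back_away) active — suppresses: (2, 0)
  layer 5 (halt) idle — unchanged: (2, 0)
  → actuator (2, 0)

2 0
none
2 0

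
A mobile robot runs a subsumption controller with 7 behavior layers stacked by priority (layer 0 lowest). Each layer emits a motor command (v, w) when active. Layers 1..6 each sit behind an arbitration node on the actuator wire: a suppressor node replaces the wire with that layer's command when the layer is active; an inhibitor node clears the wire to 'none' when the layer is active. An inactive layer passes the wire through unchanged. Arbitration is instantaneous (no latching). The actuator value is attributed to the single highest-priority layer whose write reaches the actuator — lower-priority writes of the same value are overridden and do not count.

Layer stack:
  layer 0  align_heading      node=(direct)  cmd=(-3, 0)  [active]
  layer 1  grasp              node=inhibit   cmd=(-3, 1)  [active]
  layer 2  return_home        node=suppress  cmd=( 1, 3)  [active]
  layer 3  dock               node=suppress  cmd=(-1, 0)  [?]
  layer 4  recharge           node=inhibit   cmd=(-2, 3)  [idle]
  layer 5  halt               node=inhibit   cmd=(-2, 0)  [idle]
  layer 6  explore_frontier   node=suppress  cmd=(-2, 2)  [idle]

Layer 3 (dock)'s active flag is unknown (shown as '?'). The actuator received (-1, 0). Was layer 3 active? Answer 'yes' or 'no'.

yes

If layer 3 is active=yes:
  actuator would be (-1, 0)
If layer 3 is active=no:
  actuator would be (1, 3)
Observed (-1, 0), so layer 3 was active.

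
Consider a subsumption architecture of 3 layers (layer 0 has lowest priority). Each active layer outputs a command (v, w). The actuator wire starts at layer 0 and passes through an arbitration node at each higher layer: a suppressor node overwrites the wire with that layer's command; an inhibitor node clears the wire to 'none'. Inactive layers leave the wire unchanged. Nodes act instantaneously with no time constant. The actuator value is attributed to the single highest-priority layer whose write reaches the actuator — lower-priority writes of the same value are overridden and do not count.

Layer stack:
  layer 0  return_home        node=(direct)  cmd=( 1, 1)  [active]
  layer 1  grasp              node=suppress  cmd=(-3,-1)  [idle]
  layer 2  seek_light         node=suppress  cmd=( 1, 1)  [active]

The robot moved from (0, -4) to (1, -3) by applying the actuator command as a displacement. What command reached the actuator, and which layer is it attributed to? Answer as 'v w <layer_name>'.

1 1 seek_light

displacement = (1, -3) − (0, -4) = (1, 1)
[0] return_home on; wire := (1, 1)
[1] grasp off; pass (1, 1)
[2] seek_light on (suppress); wire := (1, 1)
output (1, 1) — from layer 2 (seek_light)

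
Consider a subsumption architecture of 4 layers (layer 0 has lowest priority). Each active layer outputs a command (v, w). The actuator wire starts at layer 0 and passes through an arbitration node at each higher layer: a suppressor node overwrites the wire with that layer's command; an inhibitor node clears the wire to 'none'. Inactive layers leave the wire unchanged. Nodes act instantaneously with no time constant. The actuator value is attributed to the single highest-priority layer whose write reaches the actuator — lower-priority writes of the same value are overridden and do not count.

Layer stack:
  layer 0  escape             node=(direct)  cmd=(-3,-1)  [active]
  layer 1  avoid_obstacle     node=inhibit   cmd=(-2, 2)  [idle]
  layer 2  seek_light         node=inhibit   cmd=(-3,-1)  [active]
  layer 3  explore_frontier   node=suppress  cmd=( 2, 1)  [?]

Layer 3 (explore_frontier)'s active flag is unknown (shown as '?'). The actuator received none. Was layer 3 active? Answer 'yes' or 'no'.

If layer 3 is active=yes:
  actuator would be (2, 1)
If layer 3 is active=no:
  actuator would be none
Observed none, so layer 3 was idle.

no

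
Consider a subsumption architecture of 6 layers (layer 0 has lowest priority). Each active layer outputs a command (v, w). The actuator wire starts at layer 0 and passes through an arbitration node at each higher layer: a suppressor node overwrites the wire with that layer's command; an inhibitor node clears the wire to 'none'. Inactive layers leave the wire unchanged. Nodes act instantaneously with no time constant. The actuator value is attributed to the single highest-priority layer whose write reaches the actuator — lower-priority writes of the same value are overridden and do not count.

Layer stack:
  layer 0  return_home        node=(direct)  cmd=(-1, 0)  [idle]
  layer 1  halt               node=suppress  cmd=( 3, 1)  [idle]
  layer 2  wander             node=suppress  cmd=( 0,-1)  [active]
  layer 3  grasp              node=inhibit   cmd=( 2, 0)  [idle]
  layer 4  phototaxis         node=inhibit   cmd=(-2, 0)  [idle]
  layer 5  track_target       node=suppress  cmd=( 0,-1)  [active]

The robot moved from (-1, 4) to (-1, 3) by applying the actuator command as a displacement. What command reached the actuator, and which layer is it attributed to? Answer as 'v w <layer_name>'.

displacement = (-1, 3) − (-1, 4) = (0, -1)
[0] return_home off; wire := none
[1] halt off; pass none
[2] wander on (suppress); wire := (0, -1)
[3] grasp off; pass (0, -1)
[4] phototaxis off; pass (0, -1)
[5] track_target on (suppress); wire := (0, -1)
output (0, -1) — from layer 5 (track_target)

0 -1 track_target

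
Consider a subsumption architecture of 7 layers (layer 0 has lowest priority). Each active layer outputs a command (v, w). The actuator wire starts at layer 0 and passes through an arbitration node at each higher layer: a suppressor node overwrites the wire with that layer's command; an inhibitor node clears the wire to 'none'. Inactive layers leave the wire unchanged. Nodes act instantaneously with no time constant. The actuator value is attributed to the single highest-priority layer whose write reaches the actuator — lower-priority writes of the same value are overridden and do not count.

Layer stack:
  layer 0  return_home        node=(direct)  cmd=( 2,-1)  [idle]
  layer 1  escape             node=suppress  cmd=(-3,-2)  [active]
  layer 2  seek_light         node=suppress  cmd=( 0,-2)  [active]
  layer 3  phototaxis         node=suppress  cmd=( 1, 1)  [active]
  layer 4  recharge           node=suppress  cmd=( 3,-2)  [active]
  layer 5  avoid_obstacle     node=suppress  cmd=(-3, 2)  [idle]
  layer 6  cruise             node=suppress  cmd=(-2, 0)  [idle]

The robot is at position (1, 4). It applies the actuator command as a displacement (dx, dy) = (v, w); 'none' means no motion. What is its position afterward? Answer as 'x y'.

4 2

[0] return_home off; wire := none
[1] escape on (suppress); wire := (-3, -2)
[2] seek_light on (suppress); wire := (0, -2)
[3] phototaxis on (suppress); wire := (1, 1)
[4] recharge on (suppress); wire := (3, -2)
[5] avoid_obstacle off; pass (3, -2)
[6] cruise off; pass (3, -2)
output (3, -2)
position: (1, 4) + (3, -2) = (4, 2)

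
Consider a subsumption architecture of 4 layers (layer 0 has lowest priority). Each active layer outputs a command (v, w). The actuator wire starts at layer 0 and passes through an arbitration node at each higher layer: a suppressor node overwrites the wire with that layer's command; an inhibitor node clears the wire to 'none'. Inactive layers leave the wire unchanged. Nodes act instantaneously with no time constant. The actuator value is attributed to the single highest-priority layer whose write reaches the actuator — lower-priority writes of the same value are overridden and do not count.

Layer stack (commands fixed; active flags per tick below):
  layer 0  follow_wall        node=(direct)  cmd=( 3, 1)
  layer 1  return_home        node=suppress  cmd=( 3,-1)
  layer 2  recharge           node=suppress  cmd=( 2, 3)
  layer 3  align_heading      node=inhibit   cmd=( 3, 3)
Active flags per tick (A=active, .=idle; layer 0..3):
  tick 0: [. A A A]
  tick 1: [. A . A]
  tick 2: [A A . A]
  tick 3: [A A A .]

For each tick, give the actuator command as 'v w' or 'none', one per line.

none
none
none
2 3

tick 0:
  L0 follow_wall: idle → wire = none
  L1 return_home: active, suppressor → wire = (3, -1)
  L2 recharge: active, suppressor → wire = (2, 3)
  L3 align_heading: active, inhibitor → wire = none
  actuator = none
tick 1:
  L0 follow_wall: idle → wire = none
  L1 return_home: active, suppressor → wire = (3, -1)
  L2 recharge: idle → wire stays (3, -1)
  L3 align_heading: active, inhibitor → wire = none
  actuator = none
tick 2:
  L0 follow_wall: active, feeds wire = (3, 1)
  L1 return_home: active, suppressor → wire = (3, -1)
  L2 recharge: idle → wire stays (3, -1)
  L3 align_heading: active, inhibitor → wire = none
  actuator = none
tick 3:
  L0 follow_wall: active, feeds wire = (3, 1)
  L1 return_home: active, suppressor → wire = (3, -1)
  L2 recharge: active, suppressor → wire = (2, 3)
  L3 align_heading: idle → wire stays (2, 3)
  actuator = (2, 3)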